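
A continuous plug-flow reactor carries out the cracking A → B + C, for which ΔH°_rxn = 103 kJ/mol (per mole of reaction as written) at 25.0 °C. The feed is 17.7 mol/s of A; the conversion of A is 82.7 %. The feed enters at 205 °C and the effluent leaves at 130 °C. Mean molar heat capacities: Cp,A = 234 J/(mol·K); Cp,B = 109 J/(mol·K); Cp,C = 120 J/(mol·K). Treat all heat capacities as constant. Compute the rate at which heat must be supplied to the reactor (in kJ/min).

Q_in = 71400 kJ/min

Extent of reaction ξ = 0.827 × 17.7 = 14.638 mol/s
Reaction term: ξ·ΔH°_rxn = 14.638 × 103 = 1507.7 kJ/s
Sensible, feed 205→25 °C: -745.52 kJ/s
Outlet flows (mol/s): A 3.0621, B 14.638, C 14.638
Sensible, products 25→130 °C: 427.2 kJ/s
Q = ΔH = 1189.4 kJ/s = 1189.4 kW
Heat supplied = 71363 kJ/min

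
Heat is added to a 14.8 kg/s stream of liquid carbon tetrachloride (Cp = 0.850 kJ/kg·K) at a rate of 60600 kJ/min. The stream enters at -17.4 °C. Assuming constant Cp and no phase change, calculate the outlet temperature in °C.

Q = 60600 kJ/min = 1010 kJ/s
ΔT = Q/(ṁ·Cp) = 1010/(14.8×0.850) = 80.286 K
T_out = -17.4 + 80.286 = 62.886 °C

T_out = 62.9 °C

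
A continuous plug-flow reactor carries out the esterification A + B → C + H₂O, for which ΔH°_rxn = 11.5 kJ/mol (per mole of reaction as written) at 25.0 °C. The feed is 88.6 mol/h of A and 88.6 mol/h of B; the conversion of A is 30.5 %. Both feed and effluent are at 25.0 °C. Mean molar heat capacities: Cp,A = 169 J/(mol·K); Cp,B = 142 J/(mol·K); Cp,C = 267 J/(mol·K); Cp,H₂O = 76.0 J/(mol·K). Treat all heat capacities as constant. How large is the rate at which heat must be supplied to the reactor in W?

Extent of reaction ξ = 0.305 × 88.6 = 27.023 mol/h
Reaction term: ξ·ΔH°_rxn = 27.023 × 11.5 = 310.76 kJ/h
Q = ΔH = 310.76 kJ/h = 0.086323 kW
Heat supplied = 86.323 W

Q_in = 86.3 W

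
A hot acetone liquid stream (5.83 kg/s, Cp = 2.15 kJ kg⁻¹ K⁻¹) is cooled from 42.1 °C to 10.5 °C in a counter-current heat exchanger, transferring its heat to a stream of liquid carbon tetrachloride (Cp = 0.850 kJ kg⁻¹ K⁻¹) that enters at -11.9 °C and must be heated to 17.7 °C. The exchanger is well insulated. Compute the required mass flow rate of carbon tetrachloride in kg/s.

ṁ_c = 15.7 kg/s

Heat released by hot stream: Q = 5.83 × 2.15 × (42.1 − 10.5) = 396.09 kJ/s
Energy balance on cold side (adiabatic exchanger): Q = ṁ_c·Cp_c·(T_c,out − T_c,in)
ṁ_c = 396.09 / [0.850 × (17.7 − -11.9)] = 15.743 kg/s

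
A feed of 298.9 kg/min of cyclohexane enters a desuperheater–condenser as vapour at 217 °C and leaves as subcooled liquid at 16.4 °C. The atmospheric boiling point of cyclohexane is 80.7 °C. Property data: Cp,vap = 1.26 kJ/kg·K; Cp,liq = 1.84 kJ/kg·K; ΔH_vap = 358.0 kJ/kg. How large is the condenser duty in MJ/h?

Q_c = 11600 MJ/h

vapour 217→80.7 °C: -171.74 kJ/kg
condensation at 80.7 °C: -358 kJ/kg
liquid 80.7→16.4 °C: -118.31 kJ/kg
Δh = -171.74 + -358 + -118.31 = -648.05 kJ/kg
Q = ṁ·Δh = 298.9 kg/min × -648.05 kJ/kg = -193700 kJ/min
|Q| = 3228.4 kW = 11622 MJ/h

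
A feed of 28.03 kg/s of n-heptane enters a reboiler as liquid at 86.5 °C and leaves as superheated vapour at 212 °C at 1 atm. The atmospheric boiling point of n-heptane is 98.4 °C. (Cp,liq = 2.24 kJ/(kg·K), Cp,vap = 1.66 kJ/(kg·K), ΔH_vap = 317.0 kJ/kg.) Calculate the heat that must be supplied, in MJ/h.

liquid 86.5→98.4 °C: 26.656 kJ/kg
vaporisation at 98.4 °C: 317 kJ/kg
vapour 98.4→212 °C: 188.58 kJ/kg
Δh = 26.656 + 317 + 188.58 = 532.23 kJ/kg
Q = ṁ·Δh = 28.03 kg/s × 532.23 kJ/kg = 14918 kJ/s
|Q| = 14918 kW = 53706 MJ/h

Q = 53700 MJ/h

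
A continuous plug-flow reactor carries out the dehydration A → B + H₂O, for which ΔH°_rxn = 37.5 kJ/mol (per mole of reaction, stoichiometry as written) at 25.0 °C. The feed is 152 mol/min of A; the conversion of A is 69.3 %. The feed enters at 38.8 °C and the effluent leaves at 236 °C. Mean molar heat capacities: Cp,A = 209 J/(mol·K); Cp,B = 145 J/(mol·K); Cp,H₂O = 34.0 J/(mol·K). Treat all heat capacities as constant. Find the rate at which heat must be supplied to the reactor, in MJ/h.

Extent of reaction ξ = 0.693 × 152 = 105.34 mol/min
Reaction term: ξ·ΔH°_rxn = 105.34 × 37.5 = 3950.1 kJ/min
Sensible, feed 38.8→25 °C: -438.4 kJ/min
Outlet flows (mol/min): A 46.664, B 105.34, H₂O 105.34
Sensible, products 25→236 °C: 6036.3 kJ/min
Q = ΔH = 9548 kJ/min = 159.13 kW
Heat supplied = 572.88 MJ/h

Q_in = 573 MJ/h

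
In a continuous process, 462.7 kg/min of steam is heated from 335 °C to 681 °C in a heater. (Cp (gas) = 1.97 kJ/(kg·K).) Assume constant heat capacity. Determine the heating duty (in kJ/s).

Q = 5260 kJ/s

Q = ṁ·Cp·ΔT = 462.7 × 1.97 × (681 − 335) = 315390 kJ/min
Converting: 315390 / 60 s = 5256.4 kW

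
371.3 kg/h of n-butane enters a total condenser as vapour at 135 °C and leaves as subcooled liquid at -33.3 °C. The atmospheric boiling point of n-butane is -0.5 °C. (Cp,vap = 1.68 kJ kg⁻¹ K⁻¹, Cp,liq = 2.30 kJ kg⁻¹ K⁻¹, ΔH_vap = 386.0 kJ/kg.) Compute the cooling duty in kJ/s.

vapour 135→-0.5 °C: -227.64 kJ/kg
condensation at -0.5 °C: -386 kJ/kg
liquid -0.5→-33.3 °C: -75.44 kJ/kg
Δh = -227.64 + -386 + -75.44 = -689.08 kJ/kg
Q = ṁ·Δh = 371.3 kg/h × -689.08 kJ/kg = -255860 kJ/h
|Q| = 71.071 kW

Q_c = 71.1 kJ/s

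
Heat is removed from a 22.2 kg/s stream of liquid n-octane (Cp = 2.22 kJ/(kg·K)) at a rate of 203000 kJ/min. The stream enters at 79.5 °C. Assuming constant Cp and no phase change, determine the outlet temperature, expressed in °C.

Q = 203000 kJ/min = 3383.3 kJ/s
ΔT = Q/(ṁ·Cp) = 3383.3/(22.2×2.22) = 68.65 K
T_out = 79.5 − 68.65 = 10.85 °C

T_out = 10.9 °C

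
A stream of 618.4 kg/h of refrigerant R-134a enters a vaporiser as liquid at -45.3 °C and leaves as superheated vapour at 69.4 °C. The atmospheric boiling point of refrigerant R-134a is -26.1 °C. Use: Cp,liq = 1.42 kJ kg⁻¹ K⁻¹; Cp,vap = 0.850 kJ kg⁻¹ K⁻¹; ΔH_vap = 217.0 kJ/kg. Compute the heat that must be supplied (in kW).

liquid -45.3→-26.1 °C: 27.264 kJ/kg
vaporisation at -26.1 °C: 217 kJ/kg
vapour -26.1→69.4 °C: 81.175 kJ/kg
Δh = 27.264 + 217 + 81.175 = 325.44 kJ/kg
Q = ṁ·Δh = 618.4 kg/h × 325.44 kJ/kg = 201250 kJ/h
|Q| = 55.903 kW

Q = 55.9 kW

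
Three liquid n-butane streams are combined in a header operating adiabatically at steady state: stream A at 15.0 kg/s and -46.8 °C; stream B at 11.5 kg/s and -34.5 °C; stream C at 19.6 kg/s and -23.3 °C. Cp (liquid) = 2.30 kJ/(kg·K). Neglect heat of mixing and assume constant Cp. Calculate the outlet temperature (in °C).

T_out = -33.7 °C

No heat crosses the boundary, so H_out = H_in.
T_out = Σ ṁᵢCp,ᵢTᵢ / Σ ṁᵢCp,ᵢ
      = -3577.5 / 106.03 = -33.74 °C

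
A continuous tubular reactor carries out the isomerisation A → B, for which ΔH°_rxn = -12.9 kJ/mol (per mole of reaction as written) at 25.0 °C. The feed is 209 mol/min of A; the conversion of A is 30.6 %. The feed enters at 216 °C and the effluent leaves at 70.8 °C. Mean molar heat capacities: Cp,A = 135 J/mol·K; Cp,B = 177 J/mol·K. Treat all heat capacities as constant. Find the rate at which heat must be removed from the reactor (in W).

Q_out = 80000 W

Extent of reaction ξ = 0.306 × 209 = 63.954 mol/min
Reaction term: ξ·ΔH°_rxn = 63.954 × -12.9 = -825.01 kJ/min
Sensible, feed 216→25 °C: -5389.1 kJ/min
Outlet flows (mol/min): A 145.05, B 63.954
Sensible, products 25→70.8 °C: 1415.3 kJ/min
Q = ΔH = -4798.8 kJ/min = -79.98 kW
Heat removed = 79980 W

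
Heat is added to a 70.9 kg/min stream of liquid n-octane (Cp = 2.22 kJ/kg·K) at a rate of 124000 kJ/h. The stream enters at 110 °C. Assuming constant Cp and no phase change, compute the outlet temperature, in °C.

T_out = 123 °C

Q = 124000 kJ/h = 2066.7 kJ/min
ΔT = Q/(ṁ·Cp) = 2066.7/(70.9×2.22) = 13.13 K
T_out = 110 + 13.13 = 123.13 °C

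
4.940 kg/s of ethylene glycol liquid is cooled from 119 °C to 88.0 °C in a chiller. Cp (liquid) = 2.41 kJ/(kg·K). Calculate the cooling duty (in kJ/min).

Q_c = 22100 kJ/min

Q = ṁ·Cp·ΔT = 4.940 × 2.41 × (88.0 − 119) = -369.07 kJ/s
Cooling duty = 22144 kJ/min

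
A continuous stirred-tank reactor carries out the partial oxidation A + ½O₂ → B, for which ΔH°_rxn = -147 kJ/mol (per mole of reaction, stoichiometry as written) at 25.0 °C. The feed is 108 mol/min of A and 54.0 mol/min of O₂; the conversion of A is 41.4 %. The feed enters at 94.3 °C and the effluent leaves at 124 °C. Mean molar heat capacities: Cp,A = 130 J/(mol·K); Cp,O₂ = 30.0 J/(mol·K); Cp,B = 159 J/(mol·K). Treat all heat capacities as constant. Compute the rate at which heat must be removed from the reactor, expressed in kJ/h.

Q_out = 363000 kJ/h

Extent of reaction ξ = 0.414 × 108 = 44.712 mol/min
Reaction term: ξ·ΔH°_rxn = 44.712 × -147 = -6572.7 kJ/min
Sensible, feed 94.3→25 °C: -1085.2 kJ/min
Outlet flows (mol/min): A 63.288, O₂ 31.644, B 44.712
Sensible, products 25→124 °C: 1612.3 kJ/min
Q = ΔH = -6045.6 kJ/min = -100.76 kW
Heat removed = 362740 kJ/h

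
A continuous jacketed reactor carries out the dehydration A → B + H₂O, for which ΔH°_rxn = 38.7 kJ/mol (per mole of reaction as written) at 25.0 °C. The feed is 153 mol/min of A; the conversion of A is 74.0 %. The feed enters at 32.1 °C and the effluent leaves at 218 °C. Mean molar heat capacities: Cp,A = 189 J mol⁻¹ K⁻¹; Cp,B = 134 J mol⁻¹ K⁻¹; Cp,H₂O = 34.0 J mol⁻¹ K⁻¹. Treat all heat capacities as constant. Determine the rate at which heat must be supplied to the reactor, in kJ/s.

Q_in = 155 kJ/s

Extent of reaction ξ = 0.740 × 153 = 113.22 mol/min
Reaction term: ξ·ΔH°_rxn = 113.22 × 38.7 = 4381.6 kJ/min
Sensible, feed 32.1→25 °C: -205.31 kJ/min
Outlet flows (mol/min): A 39.78, B 113.22, H₂O 113.22
Sensible, products 25→218 °C: 5122.1 kJ/min
Q = ΔH = 9298.4 kJ/min = 154.97 kW
Heat supplied = 154.97 kJ/s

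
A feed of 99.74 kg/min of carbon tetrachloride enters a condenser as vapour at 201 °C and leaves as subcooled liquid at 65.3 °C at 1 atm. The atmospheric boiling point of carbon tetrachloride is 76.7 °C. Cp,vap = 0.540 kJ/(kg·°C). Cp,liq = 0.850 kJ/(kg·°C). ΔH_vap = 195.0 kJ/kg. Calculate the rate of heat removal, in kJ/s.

vapour 201→76.7 °C: -67.122 kJ/kg
condensation at 76.7 °C: -195 kJ/kg
liquid 76.7→65.3 °C: -9.69 kJ/kg
Δh = -67.122 + -195 + -9.69 = -271.81 kJ/kg
Q = ṁ·Δh = 99.74 kg/min × -271.81 kJ/kg = -27111 kJ/min
|Q| = 451.84 kW

Q_c = 452 kJ/s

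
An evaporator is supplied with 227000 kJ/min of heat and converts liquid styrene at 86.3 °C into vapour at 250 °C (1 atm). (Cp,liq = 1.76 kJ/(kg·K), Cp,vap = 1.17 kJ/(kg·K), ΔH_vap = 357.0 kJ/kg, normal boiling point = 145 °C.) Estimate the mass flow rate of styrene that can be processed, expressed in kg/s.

ṁ = 6.49 kg/s

Δh = 1.76×(145−86.3) + 357.0 + 1.17×(250−145) = 583.16 kJ/kg
Q = 227000 kJ/min = 3783.3 kJ/s = 3783.3 kJ/s
ṁ = Q/Δh = 3783.3 / 583.16 = 6.4876 kg/s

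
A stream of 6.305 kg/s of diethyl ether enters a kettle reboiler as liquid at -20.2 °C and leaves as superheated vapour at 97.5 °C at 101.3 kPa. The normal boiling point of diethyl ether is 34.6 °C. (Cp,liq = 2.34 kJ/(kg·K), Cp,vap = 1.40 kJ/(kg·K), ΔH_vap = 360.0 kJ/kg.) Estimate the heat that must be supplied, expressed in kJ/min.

Q = 218000 kJ/min

liquid -20.2→34.6 °C: 128.23 kJ/kg
vaporisation at 34.6 °C: 360 kJ/kg
vapour 34.6→97.5 °C: 88.06 kJ/kg
Δh = 128.23 + 360 + 88.06 = 576.29 kJ/kg
Q = ṁ·Δh = 6.305 kg/s × 576.29 kJ/kg = 3633.5 kJ/s
|Q| = 3633.5 kW = 218010 kJ/min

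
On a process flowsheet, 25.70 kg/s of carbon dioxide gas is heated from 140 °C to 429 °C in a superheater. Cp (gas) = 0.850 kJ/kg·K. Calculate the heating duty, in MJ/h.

Q = ṁ·Cp·ΔT = 25.70 × 0.850 × (429 − 140) = 6313.2 kJ/s
Heating duty = 22728 MJ/h

Q = 22700 MJ/h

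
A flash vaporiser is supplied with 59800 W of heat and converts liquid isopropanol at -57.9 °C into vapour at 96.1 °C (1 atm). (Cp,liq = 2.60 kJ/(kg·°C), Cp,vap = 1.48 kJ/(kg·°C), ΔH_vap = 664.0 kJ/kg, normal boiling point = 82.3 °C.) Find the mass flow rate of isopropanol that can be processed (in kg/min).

Δh = 2.60×(82.3−-57.9) + 664.0 + 1.48×(96.1−82.3) = 1048.9 kJ/kg
Q = 59800 W = 59.8 kJ/s = 3588 kJ/min
ṁ = Q/Δh = 3588 / 1048.9 = 3.4206 kg/min

ṁ = 3.42 kg/min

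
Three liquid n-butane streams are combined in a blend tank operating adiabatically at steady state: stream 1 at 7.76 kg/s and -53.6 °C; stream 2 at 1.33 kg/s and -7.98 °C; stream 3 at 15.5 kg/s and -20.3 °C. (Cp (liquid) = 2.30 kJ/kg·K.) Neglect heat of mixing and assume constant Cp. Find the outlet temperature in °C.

T_out = -30.1 °C

Energy balance with Q = 0: Σ ṁᵢCp,ᵢ(T_out − Tᵢ) = 0
Σ ṁᵢCp,ᵢTᵢ = 7.76×2.30×-53.6 + 1.33×2.30×-7.98 + 15.5×2.30×-20.3 = -1704.8
Σ ṁᵢCp,ᵢ = 7.76×2.30 + 1.33×2.30 + 15.5×2.30 = 56.557
T_out = -1704.8 / 56.557 = -30.142 °C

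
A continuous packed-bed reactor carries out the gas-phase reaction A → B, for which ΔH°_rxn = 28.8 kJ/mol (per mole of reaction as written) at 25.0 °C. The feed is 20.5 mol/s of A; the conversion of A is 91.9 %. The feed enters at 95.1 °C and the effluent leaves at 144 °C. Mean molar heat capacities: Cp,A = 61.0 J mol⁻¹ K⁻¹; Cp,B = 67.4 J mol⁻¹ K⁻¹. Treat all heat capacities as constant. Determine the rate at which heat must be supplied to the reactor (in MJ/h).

Q_in = 2230 MJ/h

Extent of reaction ξ = 0.919 × 20.5 = 18.84 mol/s
Reaction term: ξ·ΔH°_rxn = 18.84 × 28.8 = 542.58 kJ/s
Sensible, feed 95.1→25 °C: -87.66 kJ/s
Outlet flows (mol/s): A 1.6605, B 18.84
Sensible, products 25→144 °C: 163.16 kJ/s
Q = ΔH = 618.08 kJ/s = 618.08 kW
Heat supplied = 2225.1 MJ/h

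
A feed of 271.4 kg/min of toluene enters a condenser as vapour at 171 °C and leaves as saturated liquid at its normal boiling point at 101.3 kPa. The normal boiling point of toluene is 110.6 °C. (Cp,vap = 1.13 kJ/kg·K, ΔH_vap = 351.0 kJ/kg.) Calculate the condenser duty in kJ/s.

Q_c = 1900 kJ/s

vapour 171→110.6 °C: -68.252 kJ/kg
condensation at 110.6 °C: -351 kJ/kg
Δh = -68.252 + -351 = -419.25 kJ/kg
Q = ṁ·Δh = 271.4 kg/min × -419.25 kJ/kg = -113780 kJ/min
|Q| = 1896.4 kW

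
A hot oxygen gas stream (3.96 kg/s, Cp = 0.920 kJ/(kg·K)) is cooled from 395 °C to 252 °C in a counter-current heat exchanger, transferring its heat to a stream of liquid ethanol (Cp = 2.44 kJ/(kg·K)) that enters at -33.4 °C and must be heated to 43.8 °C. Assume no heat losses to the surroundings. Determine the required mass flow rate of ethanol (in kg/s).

ṁ_c = 2.77 kg/s

Heat released by hot stream: Q = 3.96 × 0.920 × (395 − 252) = 520.98 kJ/s
Energy balance on cold side (adiabatic exchanger): Q = ṁ_c·Cp_c·(T_c,out − T_c,in)
ṁ_c = 520.98 / [2.44 × (43.8 − -33.4)] = 2.7657 kg/s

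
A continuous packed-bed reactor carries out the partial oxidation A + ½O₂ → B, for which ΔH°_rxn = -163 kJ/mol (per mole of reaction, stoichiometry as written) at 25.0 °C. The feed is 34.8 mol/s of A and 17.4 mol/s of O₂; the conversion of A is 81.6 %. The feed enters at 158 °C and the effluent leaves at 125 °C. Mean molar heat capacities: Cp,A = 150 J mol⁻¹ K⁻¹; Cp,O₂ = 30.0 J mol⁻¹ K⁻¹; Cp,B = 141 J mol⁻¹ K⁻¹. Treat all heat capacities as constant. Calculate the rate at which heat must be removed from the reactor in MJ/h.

Q_out = 17600 MJ/h

Extent of reaction ξ = 0.816 × 34.8 = 28.397 mol/s
Reaction term: ξ·ΔH°_rxn = 28.397 × -163 = -4628.7 kJ/s
Sensible, feed 158→25 °C: -763.69 kJ/s
Outlet flows (mol/s): A 6.4032, O₂ 3.2016, B 28.397
Sensible, products 25→125 °C: 506.05 kJ/s
Q = ΔH = -4886.3 kJ/s = -4886.3 kW
Heat removed = 17591 MJ/h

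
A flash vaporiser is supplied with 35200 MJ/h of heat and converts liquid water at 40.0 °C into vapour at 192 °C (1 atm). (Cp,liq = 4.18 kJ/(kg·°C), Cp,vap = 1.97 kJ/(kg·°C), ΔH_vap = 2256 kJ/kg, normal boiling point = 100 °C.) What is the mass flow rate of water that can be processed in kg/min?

Δh = 4.18×(100−40.0) + 2256 + 1.97×(192−100) = 2688 kJ/kg
Q = 35200 MJ/h = 9777.8 kJ/s = 586670 kJ/min
ṁ = Q/Δh = 586670 / 2688 = 218.25 kg/min

ṁ = 218 kg/min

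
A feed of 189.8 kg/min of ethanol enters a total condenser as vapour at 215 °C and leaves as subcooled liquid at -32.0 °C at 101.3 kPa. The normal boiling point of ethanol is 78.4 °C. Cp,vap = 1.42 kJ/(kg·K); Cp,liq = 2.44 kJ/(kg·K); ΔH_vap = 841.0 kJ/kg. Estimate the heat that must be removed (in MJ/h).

Q_c = 14900 MJ/h

vapour 215→78.4 °C: -193.97 kJ/kg
condensation at 78.4 °C: -841 kJ/kg
liquid 78.4→-32.0 °C: -269.38 kJ/kg
Δh = -193.97 + -841 + -269.38 = -1304.3 kJ/kg
Q = ṁ·Δh = 189.8 kg/min × -1304.3 kJ/kg = -247570 kJ/min
|Q| = 4126.1 kW = 14854 MJ/h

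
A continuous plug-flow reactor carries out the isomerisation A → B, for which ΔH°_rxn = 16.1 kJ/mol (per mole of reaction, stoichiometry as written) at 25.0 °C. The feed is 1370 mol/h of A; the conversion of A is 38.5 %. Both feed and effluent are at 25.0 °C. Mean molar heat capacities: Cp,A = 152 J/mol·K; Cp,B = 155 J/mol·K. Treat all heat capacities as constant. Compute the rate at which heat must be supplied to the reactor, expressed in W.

Extent of reaction ξ = 0.385 × 1370 = 527.45 mol/h
Reaction term: ξ·ΔH°_rxn = 527.45 × 16.1 = 8491.9 kJ/h
Q = ΔH = 8491.9 kJ/h = 2.3589 kW
Heat supplied = 2358.9 W

Q_in = 2360 W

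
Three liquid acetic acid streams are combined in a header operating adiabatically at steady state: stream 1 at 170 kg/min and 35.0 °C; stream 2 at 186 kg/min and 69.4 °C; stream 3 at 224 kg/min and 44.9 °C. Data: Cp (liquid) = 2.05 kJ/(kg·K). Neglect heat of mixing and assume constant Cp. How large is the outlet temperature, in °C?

T_out = 49.9 °C

No heat crosses the boundary, so H_out = H_in.
Σ ṁᵢCp,ᵢTᵢ = 170×2.05×35.0 + 186×2.05×69.4 + 224×2.05×44.9 = 59278
Σ ṁᵢCp,ᵢ = 170×2.05 + 186×2.05 + 224×2.05 = 1189
T_out = 59278 / 1189 = 49.855 °C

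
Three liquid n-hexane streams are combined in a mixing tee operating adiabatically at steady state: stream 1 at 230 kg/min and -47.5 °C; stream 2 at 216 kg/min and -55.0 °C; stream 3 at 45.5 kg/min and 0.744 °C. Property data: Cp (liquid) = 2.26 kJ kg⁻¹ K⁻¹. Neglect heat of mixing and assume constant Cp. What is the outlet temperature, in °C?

T_out = -46.3 °C

Energy balance with Q = 0: Σ ṁᵢCp,ᵢ(T_out − Tᵢ) = 0
Σ ṁᵢCp,ᵢTᵢ = 230×2.26×-47.5 + 216×2.26×-55.0 + 45.5×2.26×0.744 = -51463
Σ ṁᵢCp,ᵢ = 230×2.26 + 216×2.26 + 45.5×2.26 = 1110.8
T_out = -51463 / 1110.8 = -46.33 °C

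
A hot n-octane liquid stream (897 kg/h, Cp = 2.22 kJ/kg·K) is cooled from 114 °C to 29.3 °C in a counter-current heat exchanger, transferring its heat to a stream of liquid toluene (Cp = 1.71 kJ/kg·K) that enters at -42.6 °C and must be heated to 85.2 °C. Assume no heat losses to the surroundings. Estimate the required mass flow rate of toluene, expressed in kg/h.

ṁ_c = 772 kg/h

Heat released by hot stream: Q = 897 × 2.22 × (114 − 29.3) = 168670 kJ/h
Energy balance on cold side (adiabatic exchanger): Q = ṁ_c·Cp_c·(T_c,out − T_c,in)
ṁ_c = 168670 / [1.71 × (85.2 − -42.6)] = 771.79 kg/h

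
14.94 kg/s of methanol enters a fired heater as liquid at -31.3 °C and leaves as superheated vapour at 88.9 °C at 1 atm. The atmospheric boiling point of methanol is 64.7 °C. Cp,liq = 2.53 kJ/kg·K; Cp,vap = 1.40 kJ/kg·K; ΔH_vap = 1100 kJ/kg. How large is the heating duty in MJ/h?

liquid -31.3→64.7 °C: 242.88 kJ/kg
vaporisation at 64.7 °C: 1100 kJ/kg
vapour 64.7→88.9 °C: 33.88 kJ/kg
Δh = 242.88 + 1100 + 33.88 = 1376.8 kJ/kg
Q = ṁ·Δh = 14.94 kg/s × 1376.8 kJ/kg = 20569 kJ/s
|Q| = 20569 kW = 74048 MJ/h

Q = 74000 MJ/h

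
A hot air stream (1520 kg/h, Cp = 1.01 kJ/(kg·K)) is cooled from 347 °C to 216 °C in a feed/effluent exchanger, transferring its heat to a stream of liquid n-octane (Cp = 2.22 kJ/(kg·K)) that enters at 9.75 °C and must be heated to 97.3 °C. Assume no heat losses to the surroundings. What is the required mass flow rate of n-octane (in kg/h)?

ṁ_c = 1030 kg/h

Heat released by hot stream: Q = 1520 × 1.01 × (347 − 216) = 201110 kJ/h
Energy balance on cold side (adiabatic exchanger): Q = ṁ_c·Cp_c·(T_c,out − T_c,in)
ṁ_c = 201110 / [2.22 × (97.3 − 9.75)] = 1034.7 kg/h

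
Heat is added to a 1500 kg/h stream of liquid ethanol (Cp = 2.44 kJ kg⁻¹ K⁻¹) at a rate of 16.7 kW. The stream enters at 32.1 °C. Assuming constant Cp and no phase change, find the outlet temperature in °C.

T_out = 48.5 °C

Q = 16.7 kW = 60120 kJ/h
ΔT = Q/(ṁ·Cp) = 60120/(1500×2.44) = 16.426 K
T_out = 32.1 + 16.426 = 48.526 °C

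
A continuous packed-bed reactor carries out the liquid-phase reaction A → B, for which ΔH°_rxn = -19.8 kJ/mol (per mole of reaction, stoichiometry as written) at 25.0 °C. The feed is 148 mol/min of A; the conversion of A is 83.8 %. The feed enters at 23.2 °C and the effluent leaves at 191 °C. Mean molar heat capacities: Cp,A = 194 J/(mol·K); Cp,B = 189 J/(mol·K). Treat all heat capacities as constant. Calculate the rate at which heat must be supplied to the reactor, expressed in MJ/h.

Extent of reaction ξ = 0.838 × 148 = 124.02 mol/min
Reaction term: ξ·ΔH°_rxn = 124.02 × -19.8 = -2455.7 kJ/min
Sensible, feed 23.2→25 °C: 51.682 kJ/min
Outlet flows (mol/min): A 23.976, B 124.02
Sensible, products 25→191 °C: 4663.3 kJ/min
Q = ΔH = 2259.3 kJ/min = 37.654 kW
Heat supplied = 135.56 MJ/h

Q_in = 136 MJ/h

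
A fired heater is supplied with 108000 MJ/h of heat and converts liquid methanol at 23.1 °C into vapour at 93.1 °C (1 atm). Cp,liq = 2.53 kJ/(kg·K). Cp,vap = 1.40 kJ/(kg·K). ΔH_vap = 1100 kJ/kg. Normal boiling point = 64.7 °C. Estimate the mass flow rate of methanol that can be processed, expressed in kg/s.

ṁ = 24.1 kg/s

Δh = 2.53×(64.7−23.1) + 1100 + 1.40×(93.1−64.7) = 1245 kJ/kg
Q = 108000 MJ/h = 30000 kJ/s = 30000 kJ/s
ṁ = Q/Δh = 30000 / 1245 = 24.096 kg/s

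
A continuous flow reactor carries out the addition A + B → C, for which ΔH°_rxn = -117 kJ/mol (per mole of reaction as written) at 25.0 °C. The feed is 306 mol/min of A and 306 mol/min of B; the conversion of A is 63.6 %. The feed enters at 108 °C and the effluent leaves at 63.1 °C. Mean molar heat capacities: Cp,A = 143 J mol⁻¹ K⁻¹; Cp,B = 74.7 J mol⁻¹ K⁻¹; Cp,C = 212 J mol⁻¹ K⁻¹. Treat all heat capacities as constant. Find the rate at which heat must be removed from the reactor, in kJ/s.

Extent of reaction ξ = 0.636 × 306 = 194.62 mol/min
Reaction term: ξ·ΔH°_rxn = 194.62 × -117 = -22770 kJ/min
Sensible, feed 108→25 °C: -5529.1 kJ/min
Outlet flows (mol/min): A 111.38, B 111.38, C 194.62
Sensible, products 25→63.1 °C: 2495.8 kJ/min
Q = ΔH = -25803 kJ/min = -430.06 kW
Heat removed = 430.06 kJ/s

Q_out = 430 kJ/s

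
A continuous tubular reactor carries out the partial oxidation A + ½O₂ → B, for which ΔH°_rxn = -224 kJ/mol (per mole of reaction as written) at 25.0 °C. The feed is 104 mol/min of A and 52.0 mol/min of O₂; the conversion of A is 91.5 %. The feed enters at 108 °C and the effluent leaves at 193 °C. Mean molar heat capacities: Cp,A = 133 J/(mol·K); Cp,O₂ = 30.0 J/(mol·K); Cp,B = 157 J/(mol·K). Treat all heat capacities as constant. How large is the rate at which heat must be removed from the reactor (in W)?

Extent of reaction ξ = 0.915 × 104 = 95.16 mol/min
Reaction term: ξ·ΔH°_rxn = 95.16 × -224 = -21316 kJ/min
Sensible, feed 108→25 °C: -1277.5 kJ/min
Outlet flows (mol/min): A 8.84, O₂ 4.42, B 95.16
Sensible, products 25→193 °C: 2729.7 kJ/min
Q = ΔH = -19864 kJ/min = -331.06 kW
Heat removed = 331060 W

Q_out = 331000 W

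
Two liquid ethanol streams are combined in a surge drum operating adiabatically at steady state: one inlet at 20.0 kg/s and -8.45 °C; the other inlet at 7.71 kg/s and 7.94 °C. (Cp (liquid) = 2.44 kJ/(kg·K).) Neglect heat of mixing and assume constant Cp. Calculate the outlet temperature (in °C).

T_out = -3.89 °C

Energy balance with Q = 0: Σ ṁᵢCp,ᵢ(T_out − Tᵢ) = 0
Σ ṁᵢCp,ᵢTᵢ = 20.0×2.44×-8.45 + 7.71×2.44×7.94 = -262.99
Σ ṁᵢCp,ᵢ = 20.0×2.44 + 7.71×2.44 = 67.612
T_out = -262.99 / 67.612 = -3.8897 °C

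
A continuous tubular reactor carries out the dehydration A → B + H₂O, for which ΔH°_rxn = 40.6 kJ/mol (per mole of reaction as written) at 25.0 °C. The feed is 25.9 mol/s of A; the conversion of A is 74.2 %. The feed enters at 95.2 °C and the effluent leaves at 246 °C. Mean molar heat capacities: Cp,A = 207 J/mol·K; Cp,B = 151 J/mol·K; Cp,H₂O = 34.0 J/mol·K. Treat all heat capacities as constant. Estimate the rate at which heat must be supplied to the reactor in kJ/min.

Extent of reaction ξ = 0.742 × 25.9 = 19.218 mol/s
Reaction term: ξ·ΔH°_rxn = 19.218 × 40.6 = 780.24 kJ/s
Sensible, feed 95.2→25 °C: -376.36 kJ/s
Outlet flows (mol/s): A 6.6822, B 19.218, H₂O 19.218
Sensible, products 25→246 °C: 1091.4 kJ/s
Q = ΔH = 1495.3 kJ/s = 1495.3 kW
Heat supplied = 89717 kJ/min

Q_in = 89700 kJ/min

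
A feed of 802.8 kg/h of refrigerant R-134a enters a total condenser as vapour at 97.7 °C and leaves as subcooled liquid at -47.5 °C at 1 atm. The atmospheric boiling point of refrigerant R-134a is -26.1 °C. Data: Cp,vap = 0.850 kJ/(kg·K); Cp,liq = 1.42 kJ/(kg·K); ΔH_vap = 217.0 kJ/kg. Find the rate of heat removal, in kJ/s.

vapour 97.7→-26.1 °C: -105.23 kJ/kg
condensation at -26.1 °C: -217 kJ/kg
liquid -26.1→-47.5 °C: -30.388 kJ/kg
Δh = -105.23 + -217 + -30.388 = -352.62 kJ/kg
Q = ṁ·Δh = 802.8 kg/h × -352.62 kJ/kg = -283080 kJ/h
|Q| = 78.634 kW

Q_c = 78.6 kJ/s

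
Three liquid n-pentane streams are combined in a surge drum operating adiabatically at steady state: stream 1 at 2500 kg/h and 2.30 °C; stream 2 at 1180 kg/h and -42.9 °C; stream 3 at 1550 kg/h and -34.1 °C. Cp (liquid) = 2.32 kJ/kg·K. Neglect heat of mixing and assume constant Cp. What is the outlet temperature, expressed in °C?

Adiabatic, steady state ⇒ Σ ṁᵢCp,ᵢ(T_out − Tᵢ) = 0
Σ ṁᵢCp,ᵢTᵢ = 2500×2.32×2.30 + 1180×2.32×-42.9 + 1550×2.32×-34.1 = -226730
Σ ṁᵢCp,ᵢ = 2500×2.32 + 1180×2.32 + 1550×2.32 = 12134
T_out = -226730 / 12134 = -18.686 °C

T_out = -18.7 °C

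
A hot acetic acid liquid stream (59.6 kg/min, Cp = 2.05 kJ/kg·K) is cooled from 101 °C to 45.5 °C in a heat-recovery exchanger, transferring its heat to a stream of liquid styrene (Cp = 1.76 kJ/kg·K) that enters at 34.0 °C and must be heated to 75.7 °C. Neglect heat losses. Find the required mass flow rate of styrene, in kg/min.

ṁ_c = 92.4 kg/min

Heat released by hot stream: Q = 59.6 × 2.05 × (101 − 45.5) = 6781 kJ/min
Energy balance on cold side (adiabatic exchanger): Q = ṁ_c·Cp_c·(T_c,out − T_c,in)
ṁ_c = 6781 / [1.76 × (75.7 − 34.0)] = 92.394 kg/min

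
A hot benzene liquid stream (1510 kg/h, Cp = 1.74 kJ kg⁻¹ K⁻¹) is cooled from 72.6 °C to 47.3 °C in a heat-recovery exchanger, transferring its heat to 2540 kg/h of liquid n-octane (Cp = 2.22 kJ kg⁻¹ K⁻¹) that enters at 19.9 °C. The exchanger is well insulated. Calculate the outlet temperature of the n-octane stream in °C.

T_c,out = 31.7 °C

Heat released by hot stream: Q = 1510 × 1.74 × (72.6 − 47.3) = 66473 kJ/h
Energy balance on cold side (adiabatic exchanger): Q = ṁ_c·Cp_c·(T_c,out − T_c,in)
T_c,out = 19.9 + 66473/(2540 × 2.22) = 31.689 °C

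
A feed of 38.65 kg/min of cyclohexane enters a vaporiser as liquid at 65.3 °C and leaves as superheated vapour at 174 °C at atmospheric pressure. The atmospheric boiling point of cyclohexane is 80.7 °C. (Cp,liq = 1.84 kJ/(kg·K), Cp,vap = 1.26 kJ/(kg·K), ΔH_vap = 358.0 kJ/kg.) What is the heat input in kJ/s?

Q = 325 kJ/s

liquid 65.3→80.7 °C: 28.336 kJ/kg
vaporisation at 80.7 °C: 358 kJ/kg
vapour 80.7→174 °C: 117.56 kJ/kg
Δh = 28.336 + 358 + 117.56 = 503.89 kJ/kg
Q = ṁ·Δh = 38.65 kg/min × 503.89 kJ/kg = 19476 kJ/min
|Q| = 324.59 kW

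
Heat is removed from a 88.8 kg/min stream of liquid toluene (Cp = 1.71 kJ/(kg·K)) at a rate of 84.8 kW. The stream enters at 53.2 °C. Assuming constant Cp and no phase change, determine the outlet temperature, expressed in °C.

Q = 84.8 kW = 5088 kJ/min
ΔT = Q/(ṁ·Cp) = 5088/(88.8×1.71) = 33.507 K
T_out = 53.2 − 33.507 = 19.693 °C

T_out = 19.7 °C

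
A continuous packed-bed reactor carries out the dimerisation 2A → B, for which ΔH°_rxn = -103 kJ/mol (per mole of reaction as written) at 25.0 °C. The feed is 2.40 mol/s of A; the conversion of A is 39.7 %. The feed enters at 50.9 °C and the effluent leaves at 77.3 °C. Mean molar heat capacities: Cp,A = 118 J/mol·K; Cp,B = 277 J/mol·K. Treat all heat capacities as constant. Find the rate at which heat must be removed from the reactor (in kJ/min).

Q_out = 2430 kJ/min

Extent of reaction ξ = 0.397 × 2.40 / 2 = 0.4764 mol/s
Reaction term: ξ·ΔH°_rxn = 0.4764 × -103 = -49.069 kJ/s
Sensible, feed 50.9→25 °C: -7.3349 kJ/s
Outlet flows (mol/s): A 1.4472, B 0.4764
Sensible, products 25→77.3 °C: 15.833 kJ/s
Q = ΔH = -40.571 kJ/s = -40.571 kW
Heat removed = 2434.3 kJ/min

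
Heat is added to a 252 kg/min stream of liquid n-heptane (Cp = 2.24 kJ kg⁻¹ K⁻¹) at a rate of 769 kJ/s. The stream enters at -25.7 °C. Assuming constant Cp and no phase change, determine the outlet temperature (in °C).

T_out = 56.0 °C

Q = 769 kJ/s = 46140 kJ/min
ΔT = Q/(ṁ·Cp) = 46140/(252×2.24) = 81.739 K
T_out = -25.7 + 81.739 = 56.039 °C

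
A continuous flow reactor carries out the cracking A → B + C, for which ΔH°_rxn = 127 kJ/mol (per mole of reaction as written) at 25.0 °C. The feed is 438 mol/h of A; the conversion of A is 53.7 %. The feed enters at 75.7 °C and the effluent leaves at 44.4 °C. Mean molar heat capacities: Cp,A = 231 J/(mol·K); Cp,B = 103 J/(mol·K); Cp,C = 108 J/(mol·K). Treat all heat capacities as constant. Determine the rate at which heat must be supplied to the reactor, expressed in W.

Extent of reaction ξ = 0.537 × 438 = 235.21 mol/h
Reaction term: ξ·ΔH°_rxn = 235.21 × 127 = 29871 kJ/h
Sensible, feed 75.7→25 °C: -5129.7 kJ/h
Outlet flows (mol/h): A 202.79, B 235.21, C 235.21
Sensible, products 25→44.4 °C: 1871.6 kJ/h
Q = ΔH = 26613 kJ/h = 7.3925 kW
Heat supplied = 7392.5 W

Q_in = 7390 W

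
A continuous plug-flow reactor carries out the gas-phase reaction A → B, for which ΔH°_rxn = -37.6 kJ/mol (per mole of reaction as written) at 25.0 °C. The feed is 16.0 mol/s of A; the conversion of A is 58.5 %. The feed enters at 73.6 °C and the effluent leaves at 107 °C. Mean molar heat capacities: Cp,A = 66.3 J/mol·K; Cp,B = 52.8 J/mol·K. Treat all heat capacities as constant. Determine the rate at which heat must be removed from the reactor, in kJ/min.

Extent of reaction ξ = 0.585 × 16.0 = 9.36 mol/s
Reaction term: ξ·ΔH°_rxn = 9.36 × -37.6 = -351.94 kJ/s
Sensible, feed 73.6→25 °C: -51.555 kJ/s
Outlet flows (mol/s): A 6.64, B 9.36
Sensible, products 25→107 °C: 76.624 kJ/s
Q = ΔH = -326.87 kJ/s = -326.87 kW
Heat removed = 19612 kJ/min

Q_out = 19600 kJ/min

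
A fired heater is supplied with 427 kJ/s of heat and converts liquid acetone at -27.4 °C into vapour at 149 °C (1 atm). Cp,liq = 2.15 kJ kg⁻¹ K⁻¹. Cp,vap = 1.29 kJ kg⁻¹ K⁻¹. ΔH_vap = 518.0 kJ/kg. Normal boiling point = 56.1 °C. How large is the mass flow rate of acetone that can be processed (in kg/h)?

Δh = 2.15×(56.1−-27.4) + 518.0 + 1.29×(149−56.1) = 817.37 kJ/kg
Q = 427 kJ/s = 427 kJ/s = 1.5372e+06 kJ/h
ṁ = Q/Δh = 1.5372e+06 / 817.37 = 1880.7 kg/h

ṁ = 1880 kg/h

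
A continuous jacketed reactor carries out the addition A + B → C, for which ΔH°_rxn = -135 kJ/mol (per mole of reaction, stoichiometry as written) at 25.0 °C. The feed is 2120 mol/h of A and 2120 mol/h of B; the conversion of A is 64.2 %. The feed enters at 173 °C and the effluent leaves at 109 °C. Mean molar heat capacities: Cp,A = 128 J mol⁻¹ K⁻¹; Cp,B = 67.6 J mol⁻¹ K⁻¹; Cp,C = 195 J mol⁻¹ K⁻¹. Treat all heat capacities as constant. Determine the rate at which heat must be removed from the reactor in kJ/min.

Extent of reaction ξ = 0.642 × 2120 = 1361 mol/h
Reaction term: ξ·ΔH°_rxn = 1361 × -135 = -183740 kJ/h
Sensible, feed 173→25 °C: -61371 kJ/h
Outlet flows (mol/h): A 758.96, B 758.96, C 1361
Sensible, products 25→109 °C: 34764 kJ/h
Q = ΔH = -210350 kJ/h = -58.43 kW
Heat removed = 3505.8 kJ/min

Q_out = 3510 kJ/min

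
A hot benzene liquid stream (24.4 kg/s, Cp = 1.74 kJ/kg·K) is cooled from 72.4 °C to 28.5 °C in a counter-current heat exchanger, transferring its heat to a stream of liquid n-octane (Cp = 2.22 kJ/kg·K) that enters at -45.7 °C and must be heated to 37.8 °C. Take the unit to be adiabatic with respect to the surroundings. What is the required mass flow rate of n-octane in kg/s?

ṁ_c = 10.1 kg/s

Heat released by hot stream: Q = 24.4 × 1.74 × (72.4 − 28.5) = 1863.8 kJ/s
Energy balance on cold side (adiabatic exchanger): Q = ṁ_c·Cp_c·(T_c,out − T_c,in)
ṁ_c = 1863.8 / [2.22 × (37.8 − -45.7)] = 10.055 kg/s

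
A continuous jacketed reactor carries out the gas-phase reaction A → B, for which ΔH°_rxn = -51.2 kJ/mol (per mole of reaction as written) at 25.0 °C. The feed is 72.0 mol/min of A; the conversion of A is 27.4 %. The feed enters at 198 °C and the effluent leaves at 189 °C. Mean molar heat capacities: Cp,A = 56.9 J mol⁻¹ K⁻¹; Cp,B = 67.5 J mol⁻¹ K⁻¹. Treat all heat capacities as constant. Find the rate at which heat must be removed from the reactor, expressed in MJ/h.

Extent of reaction ξ = 0.274 × 72.0 = 19.728 mol/min
Reaction term: ξ·ΔH°_rxn = 19.728 × -51.2 = -1010.1 kJ/min
Sensible, feed 198→25 °C: -708.75 kJ/min
Outlet flows (mol/min): A 52.272, B 19.728
Sensible, products 25→189 °C: 706.17 kJ/min
Q = ΔH = -1012.6 kJ/min = -16.877 kW
Heat removed = 60.759 MJ/h

Q_out = 60.8 MJ/h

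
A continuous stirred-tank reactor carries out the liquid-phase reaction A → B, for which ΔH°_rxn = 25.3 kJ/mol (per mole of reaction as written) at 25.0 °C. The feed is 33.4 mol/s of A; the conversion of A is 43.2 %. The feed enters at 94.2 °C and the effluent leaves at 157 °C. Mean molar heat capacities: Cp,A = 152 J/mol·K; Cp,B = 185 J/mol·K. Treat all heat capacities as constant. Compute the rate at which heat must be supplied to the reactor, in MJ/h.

Q_in = 2690 MJ/h

Extent of reaction ξ = 0.432 × 33.4 = 14.429 mol/s
Reaction term: ξ·ΔH°_rxn = 14.429 × 25.3 = 365.05 kJ/s
Sensible, feed 94.2→25 °C: -351.31 kJ/s
Outlet flows (mol/s): A 18.971, B 14.429
Sensible, products 25→157 °C: 732.99 kJ/s
Q = ΔH = 746.72 kJ/s = 746.72 kW
Heat supplied = 2688.2 MJ/h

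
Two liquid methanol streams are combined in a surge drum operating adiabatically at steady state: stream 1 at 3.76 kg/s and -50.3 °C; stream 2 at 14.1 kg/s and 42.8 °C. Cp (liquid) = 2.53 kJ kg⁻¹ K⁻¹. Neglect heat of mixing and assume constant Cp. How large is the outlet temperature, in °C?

T_out = 23.2 °C

Adiabatic, steady state ⇒ Σ ṁᵢCp,ᵢ(T_out − Tᵢ) = 0
Σ ṁᵢCp,ᵢTᵢ = 3.76×2.53×-50.3 + 14.1×2.53×42.8 = 1048.3
Σ ṁᵢCp,ᵢ = 3.76×2.53 + 14.1×2.53 = 45.186
T_out = 1048.3 / 45.186 = 23.2 °C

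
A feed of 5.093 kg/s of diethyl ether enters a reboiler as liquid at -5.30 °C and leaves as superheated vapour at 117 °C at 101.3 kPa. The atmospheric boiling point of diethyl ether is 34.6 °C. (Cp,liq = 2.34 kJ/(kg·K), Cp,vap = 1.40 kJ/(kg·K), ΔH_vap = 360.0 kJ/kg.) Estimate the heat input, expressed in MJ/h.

Q = 10400 MJ/h

liquid -5.30→34.6 °C: 93.366 kJ/kg
vaporisation at 34.6 °C: 360 kJ/kg
vapour 34.6→117 °C: 115.36 kJ/kg
Δh = 93.366 + 360 + 115.36 = 568.73 kJ/kg
Q = ṁ·Δh = 5.093 kg/s × 568.73 kJ/kg = 2896.5 kJ/s
|Q| = 2896.5 kW = 10427 MJ/h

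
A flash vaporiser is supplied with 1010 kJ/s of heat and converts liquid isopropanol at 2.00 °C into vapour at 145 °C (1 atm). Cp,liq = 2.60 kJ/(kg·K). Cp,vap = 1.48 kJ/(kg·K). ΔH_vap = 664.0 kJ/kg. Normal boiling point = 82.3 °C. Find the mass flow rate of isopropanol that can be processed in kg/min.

ṁ = 62.8 kg/min

Δh = 2.60×(82.3−2.00) + 664.0 + 1.48×(145−82.3) = 965.58 kJ/kg
Q = 1010 kJ/s = 1010 kJ/s = 60600 kJ/min
ṁ = Q/Δh = 60600 / 965.58 = 62.76 kg/min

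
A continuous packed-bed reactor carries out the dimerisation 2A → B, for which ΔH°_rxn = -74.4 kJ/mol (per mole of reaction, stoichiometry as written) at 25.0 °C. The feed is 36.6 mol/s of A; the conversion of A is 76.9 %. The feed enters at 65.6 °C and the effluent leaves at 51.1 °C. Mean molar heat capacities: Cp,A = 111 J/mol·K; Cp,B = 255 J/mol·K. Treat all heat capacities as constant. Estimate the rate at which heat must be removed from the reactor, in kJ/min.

Q_out = 65600 kJ/min

Extent of reaction ξ = 0.769 × 36.6 / 2 = 14.073 mol/s
Reaction term: ξ·ΔH°_rxn = 14.073 × -74.4 = -1047 kJ/s
Sensible, feed 65.6→25 °C: -164.94 kJ/s
Outlet flows (mol/s): A 8.4546, B 14.073
Sensible, products 25→51.1 °C: 118.15 kJ/s
Q = ΔH = -1093.8 kJ/s = -1093.8 kW
Heat removed = 65628 kJ/min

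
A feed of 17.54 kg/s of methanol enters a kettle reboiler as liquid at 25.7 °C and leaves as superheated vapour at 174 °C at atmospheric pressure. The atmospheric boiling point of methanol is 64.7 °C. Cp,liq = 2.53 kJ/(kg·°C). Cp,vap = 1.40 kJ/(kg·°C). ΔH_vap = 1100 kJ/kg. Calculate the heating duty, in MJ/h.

liquid 25.7→64.7 °C: 98.67 kJ/kg
vaporisation at 64.7 °C: 1100 kJ/kg
vapour 64.7→174 °C: 153.02 kJ/kg
Δh = 98.67 + 1100 + 153.02 = 1351.7 kJ/kg
Q = ṁ·Δh = 17.54 kg/s × 1351.7 kJ/kg = 23709 kJ/s
|Q| = 23709 kW = 85351 MJ/h

Q = 85400 MJ/h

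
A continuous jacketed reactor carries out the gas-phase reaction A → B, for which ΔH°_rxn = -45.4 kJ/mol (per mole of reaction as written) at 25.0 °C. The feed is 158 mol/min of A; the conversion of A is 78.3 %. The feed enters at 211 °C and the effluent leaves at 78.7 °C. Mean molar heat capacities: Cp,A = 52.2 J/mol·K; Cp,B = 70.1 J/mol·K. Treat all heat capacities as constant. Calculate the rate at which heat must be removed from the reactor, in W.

Extent of reaction ξ = 0.783 × 158 = 123.71 mol/min
Reaction term: ξ·ΔH°_rxn = 123.71 × -45.4 = -5616.6 kJ/min
Sensible, feed 211→25 °C: -1534.1 kJ/min
Outlet flows (mol/min): A 34.286, B 123.71
Sensible, products 25→78.7 °C: 561.81 kJ/min
Q = ΔH = -6588.9 kJ/min = -109.81 kW
Heat removed = 109810 W

Q_out = 110000 W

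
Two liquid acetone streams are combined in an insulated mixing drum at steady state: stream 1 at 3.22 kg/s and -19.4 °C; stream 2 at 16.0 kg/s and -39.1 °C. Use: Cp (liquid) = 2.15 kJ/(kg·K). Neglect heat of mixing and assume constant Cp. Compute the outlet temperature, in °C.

No heat crosses the boundary, so H_out = H_in.
T_out = Σ ṁᵢCp,ᵢTᵢ / Σ ṁᵢCp,ᵢ
      = -1479.3 / 41.323 = -35.8 °C

T_out = -35.8 °C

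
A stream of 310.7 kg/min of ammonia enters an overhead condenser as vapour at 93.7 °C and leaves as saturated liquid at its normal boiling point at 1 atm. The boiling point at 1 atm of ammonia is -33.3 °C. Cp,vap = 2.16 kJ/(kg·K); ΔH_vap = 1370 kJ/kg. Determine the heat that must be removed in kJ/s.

Q_c = 8510 kJ/s

vapour 93.7→-33.3 °C: -274.32 kJ/kg
condensation at -33.3 °C: -1370 kJ/kg
Δh = -274.32 + -1370 = -1644.3 kJ/kg
Q = ṁ·Δh = 310.7 kg/min × -1644.3 kJ/kg = -510890 kJ/min
|Q| = 8514.8 kW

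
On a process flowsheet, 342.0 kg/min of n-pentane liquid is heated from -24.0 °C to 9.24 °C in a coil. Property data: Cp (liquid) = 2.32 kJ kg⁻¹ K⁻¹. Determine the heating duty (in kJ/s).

Q = ṁ·Cp·ΔT = 342.0 × 2.32 × (9.24 − -24.0) = 26374 kJ/min
Converting: 26374 / 60 s = 439.57 kW

Q = 440 kJ/s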